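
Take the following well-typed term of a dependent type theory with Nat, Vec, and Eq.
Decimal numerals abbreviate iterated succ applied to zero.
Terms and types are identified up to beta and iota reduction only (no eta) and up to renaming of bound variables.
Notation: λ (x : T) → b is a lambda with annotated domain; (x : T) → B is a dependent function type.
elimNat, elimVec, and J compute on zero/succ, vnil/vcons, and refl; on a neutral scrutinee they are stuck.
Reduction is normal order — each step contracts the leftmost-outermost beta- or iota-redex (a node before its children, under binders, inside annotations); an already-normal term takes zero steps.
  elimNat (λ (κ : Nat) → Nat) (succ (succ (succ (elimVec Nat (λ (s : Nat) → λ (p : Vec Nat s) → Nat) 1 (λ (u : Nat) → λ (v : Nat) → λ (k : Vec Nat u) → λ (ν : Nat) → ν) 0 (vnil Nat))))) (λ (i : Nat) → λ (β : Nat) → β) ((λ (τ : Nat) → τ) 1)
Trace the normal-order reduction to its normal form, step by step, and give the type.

reduction (normal order):
  elimNat (λ (κ : Nat) → Nat) (succ (succ (succ (elimVec Nat (λ (s : Nat) → λ (p : Vec Nat s) → Nat) 1 (λ (u : Nat) → λ (v : Nat) → λ (k : Vec Nat u) → λ (ν : Nat) → ν) 0 (vnil Nat))))) (λ (i : Nat) → λ (β : Nat) → β) ((λ (τ : Nat) → τ) 1)
  ~> elimNat (λ (κ : Nat) → Nat) 4 (λ (s : Nat) → λ (p : Nat) → p) ((λ (u : Nat) → u) 1)
  ~> elimNat (λ (κ : Nat) → Nat) 4 (λ (s : Nat) → λ (p : Nat) → p) 1
  ~> (λ (κ : Nat) → λ (s : Nat) → s) 0 (elimNat (λ (p : Nat) → Nat) 4 (λ (u : Nat) → λ (v : Nat) → v) 0)
  ~> (λ (κ : Nat) → κ) (elimNat (λ (s : Nat) → Nat) 4 (λ (p : Nat) → λ (u : Nat) → u) 0)
  ~> elimNat (λ (κ : Nat) → Nat) 4 (λ (s : Nat) → λ (p : Nat) → p) 0
  ~> 4
inferred type:
  Nat


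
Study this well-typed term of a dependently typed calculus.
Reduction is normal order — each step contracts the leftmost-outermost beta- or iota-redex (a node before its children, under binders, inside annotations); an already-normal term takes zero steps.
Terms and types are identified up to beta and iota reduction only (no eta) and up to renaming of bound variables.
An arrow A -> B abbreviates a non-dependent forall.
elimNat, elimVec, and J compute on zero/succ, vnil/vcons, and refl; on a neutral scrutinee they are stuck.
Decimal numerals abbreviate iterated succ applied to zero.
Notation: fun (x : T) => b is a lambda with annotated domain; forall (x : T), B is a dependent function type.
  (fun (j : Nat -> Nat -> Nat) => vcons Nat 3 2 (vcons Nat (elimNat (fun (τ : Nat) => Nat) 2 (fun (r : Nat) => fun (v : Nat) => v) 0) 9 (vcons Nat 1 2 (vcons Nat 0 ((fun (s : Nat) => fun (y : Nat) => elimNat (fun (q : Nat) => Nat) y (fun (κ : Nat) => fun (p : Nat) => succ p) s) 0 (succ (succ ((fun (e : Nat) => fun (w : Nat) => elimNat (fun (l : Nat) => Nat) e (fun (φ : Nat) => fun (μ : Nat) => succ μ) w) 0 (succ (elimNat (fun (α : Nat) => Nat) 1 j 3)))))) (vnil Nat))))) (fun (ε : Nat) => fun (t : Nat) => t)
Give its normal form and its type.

normal form:
  vcons Nat 3 2 (vcons Nat 2 9 (vcons Nat 1 2 (vcons Nat 0 4 (vnil Nat))))
the term's type:
  Vec Nat 4


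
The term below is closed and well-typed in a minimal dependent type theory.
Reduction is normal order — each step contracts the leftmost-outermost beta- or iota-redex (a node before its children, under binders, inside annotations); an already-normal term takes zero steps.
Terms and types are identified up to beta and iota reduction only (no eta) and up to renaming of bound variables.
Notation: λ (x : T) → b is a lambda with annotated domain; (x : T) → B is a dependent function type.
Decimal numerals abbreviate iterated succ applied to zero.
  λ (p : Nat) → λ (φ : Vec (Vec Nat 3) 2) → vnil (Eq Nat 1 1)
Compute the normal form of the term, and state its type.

normal form:
  λ (p : Nat) → λ (φ : Vec (Vec Nat 3) 2) → vnil (Eq Nat 1 1)
inferred type:
  (p : Nat) → (φ : Vec (Vec Nat 3) 2) → Vec (Eq Nat 1 1) 0
observation: no redex remains anywhere in the term; it is its own normal form.


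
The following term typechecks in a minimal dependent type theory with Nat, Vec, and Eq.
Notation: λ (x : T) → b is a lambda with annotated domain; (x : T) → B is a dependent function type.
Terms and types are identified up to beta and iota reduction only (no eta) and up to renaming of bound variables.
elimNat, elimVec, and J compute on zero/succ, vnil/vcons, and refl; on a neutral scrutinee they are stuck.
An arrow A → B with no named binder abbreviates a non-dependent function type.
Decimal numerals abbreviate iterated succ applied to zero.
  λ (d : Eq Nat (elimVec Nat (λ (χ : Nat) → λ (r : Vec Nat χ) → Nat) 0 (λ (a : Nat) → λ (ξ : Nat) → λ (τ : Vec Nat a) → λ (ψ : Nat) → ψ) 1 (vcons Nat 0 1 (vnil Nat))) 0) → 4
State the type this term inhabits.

inferred type:
  Eq Nat 0 0 → Nat


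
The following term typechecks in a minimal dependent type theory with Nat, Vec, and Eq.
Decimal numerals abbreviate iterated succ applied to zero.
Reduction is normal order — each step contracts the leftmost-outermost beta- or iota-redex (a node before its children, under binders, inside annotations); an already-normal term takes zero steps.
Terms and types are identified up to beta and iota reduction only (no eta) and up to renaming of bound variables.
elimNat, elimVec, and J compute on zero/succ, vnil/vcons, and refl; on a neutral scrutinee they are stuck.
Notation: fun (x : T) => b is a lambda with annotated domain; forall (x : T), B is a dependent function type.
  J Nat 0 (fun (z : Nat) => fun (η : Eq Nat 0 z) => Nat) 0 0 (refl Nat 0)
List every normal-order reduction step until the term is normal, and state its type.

normal-order reduction sequence:
  J Nat 0 (fun (z : Nat) => fun (η : Eq Nat 0 z) => Nat) 0 0 (refl Nat 0)
  ~> 0
type:
  Nat


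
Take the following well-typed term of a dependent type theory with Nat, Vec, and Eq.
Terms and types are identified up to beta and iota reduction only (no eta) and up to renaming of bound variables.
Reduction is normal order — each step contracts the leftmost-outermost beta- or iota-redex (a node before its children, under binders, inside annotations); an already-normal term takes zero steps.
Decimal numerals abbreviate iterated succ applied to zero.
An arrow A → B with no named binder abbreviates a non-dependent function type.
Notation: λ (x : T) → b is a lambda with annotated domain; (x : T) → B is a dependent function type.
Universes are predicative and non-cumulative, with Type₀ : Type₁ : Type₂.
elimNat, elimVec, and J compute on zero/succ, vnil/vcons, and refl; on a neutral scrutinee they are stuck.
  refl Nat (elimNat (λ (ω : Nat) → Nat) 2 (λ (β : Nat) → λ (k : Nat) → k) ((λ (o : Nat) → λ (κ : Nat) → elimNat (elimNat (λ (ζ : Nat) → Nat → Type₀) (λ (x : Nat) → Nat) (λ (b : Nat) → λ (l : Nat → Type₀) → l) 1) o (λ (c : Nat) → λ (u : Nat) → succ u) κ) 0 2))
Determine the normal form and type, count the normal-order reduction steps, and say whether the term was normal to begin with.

reduced normal form:
  refl Nat 2
the term's type:
  Eq Nat 2 2
reduction steps (normal order): 16
already normal: no
first contracted redex: a beta-redex


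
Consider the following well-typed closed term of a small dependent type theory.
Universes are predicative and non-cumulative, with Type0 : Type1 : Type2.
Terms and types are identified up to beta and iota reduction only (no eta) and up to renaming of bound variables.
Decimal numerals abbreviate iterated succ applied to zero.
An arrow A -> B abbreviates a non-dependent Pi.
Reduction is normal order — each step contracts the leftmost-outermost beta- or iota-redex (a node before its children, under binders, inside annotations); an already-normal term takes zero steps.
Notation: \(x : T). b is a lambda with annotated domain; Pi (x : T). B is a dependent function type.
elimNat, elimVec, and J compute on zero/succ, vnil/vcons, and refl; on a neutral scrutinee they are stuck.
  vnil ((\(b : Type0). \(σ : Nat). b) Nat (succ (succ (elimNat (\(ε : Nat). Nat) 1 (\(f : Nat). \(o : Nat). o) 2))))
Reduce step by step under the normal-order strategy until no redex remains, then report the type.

reduction (normal order):
  vnil ((\(b : Type0). \(σ : Nat). b) Nat (succ (succ (elimNat (\(ε : Nat). Nat) 1 (\(f : Nat). \(o : Nat). o) 2))))
  ~> vnil ((\(b : Nat). Nat) (succ (succ (elimNat (\(σ : Nat). Nat) 1 (\(ε : Nat). \(f : Nat). f) 2))))
  ~> vnil Nat
type:
  Vec Nat 0


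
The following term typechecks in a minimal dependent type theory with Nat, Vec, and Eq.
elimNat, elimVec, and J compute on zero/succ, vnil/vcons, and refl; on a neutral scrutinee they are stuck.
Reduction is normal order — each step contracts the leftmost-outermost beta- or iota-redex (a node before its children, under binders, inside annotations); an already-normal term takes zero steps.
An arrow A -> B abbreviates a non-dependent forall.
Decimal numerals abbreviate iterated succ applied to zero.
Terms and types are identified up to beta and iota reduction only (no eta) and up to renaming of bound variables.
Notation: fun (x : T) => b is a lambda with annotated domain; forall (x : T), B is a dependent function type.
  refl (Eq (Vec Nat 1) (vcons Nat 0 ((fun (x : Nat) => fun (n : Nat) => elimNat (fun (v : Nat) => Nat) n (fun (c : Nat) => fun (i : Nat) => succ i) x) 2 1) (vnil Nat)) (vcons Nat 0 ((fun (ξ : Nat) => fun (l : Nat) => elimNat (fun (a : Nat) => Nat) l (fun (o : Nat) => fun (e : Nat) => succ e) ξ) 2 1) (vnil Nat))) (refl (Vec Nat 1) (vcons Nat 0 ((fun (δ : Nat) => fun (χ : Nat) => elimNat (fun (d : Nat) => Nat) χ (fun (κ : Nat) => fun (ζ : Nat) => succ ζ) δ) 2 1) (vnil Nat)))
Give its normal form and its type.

reduced normal form:
  refl (Eq (Vec Nat 1) (vcons Nat 0 3 (vnil Nat)) (vcons Nat 0 3 (vnil Nat))) (refl (Vec Nat 1) (vcons Nat 0 3 (vnil Nat)))
the term's type:
  Eq (Eq (Vec Nat 1) (vcons Nat 0 3 (vnil Nat)) (vcons Nat 0 3 (vnil Nat))) (refl (Vec Nat 1) (vcons Nat 0 3 (vnil Nat))) (refl (Vec Nat 1) (vcons Nat 0 3 (vnil Nat)))
observation: the first redex contracted is a beta-redex; the normal form is reached in 27 normal-order steps.


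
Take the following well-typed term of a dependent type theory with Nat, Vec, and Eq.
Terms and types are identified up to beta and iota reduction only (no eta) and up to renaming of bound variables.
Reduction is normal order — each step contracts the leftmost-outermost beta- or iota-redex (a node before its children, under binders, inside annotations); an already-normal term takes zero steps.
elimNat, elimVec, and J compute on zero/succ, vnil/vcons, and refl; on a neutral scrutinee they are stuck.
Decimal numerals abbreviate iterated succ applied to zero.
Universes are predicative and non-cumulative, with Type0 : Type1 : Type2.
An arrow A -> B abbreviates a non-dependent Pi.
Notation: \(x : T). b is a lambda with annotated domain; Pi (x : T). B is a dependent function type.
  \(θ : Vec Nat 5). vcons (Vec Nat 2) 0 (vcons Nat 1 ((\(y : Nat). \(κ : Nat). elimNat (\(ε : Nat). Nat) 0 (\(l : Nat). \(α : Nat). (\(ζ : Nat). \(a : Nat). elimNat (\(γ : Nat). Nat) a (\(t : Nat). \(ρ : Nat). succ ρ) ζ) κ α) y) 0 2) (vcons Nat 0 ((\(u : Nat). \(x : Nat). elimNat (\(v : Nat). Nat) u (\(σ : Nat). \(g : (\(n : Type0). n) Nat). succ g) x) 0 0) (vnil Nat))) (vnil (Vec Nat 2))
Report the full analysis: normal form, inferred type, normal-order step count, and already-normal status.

resulting normal form:
  \(θ : Vec Nat 5). vcons (Vec Nat 2) 0 (vcons Nat 1 0 (vcons Nat 0 0 (vnil Nat))) (vnil (Vec Nat 2))
inferred type:
  Vec Nat 5 -> Vec (Vec Nat 2) 1
reduction steps (normal order): 6
started in normal form: no
first contracted redex: a beta-redex


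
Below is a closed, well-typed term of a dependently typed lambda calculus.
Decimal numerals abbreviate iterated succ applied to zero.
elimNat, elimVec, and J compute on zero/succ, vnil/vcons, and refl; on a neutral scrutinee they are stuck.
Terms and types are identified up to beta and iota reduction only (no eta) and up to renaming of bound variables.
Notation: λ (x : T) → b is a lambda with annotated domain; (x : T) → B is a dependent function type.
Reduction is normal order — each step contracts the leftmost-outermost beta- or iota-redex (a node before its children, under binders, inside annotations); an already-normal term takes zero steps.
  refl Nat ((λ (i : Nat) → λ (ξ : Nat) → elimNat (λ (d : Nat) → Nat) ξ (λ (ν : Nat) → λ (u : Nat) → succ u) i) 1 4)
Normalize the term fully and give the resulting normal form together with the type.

resulting normal form:
  refl Nat 5
inferred type:
  Eq Nat 5 5
observation: 6 normal-order steps separate the term from its normal form.


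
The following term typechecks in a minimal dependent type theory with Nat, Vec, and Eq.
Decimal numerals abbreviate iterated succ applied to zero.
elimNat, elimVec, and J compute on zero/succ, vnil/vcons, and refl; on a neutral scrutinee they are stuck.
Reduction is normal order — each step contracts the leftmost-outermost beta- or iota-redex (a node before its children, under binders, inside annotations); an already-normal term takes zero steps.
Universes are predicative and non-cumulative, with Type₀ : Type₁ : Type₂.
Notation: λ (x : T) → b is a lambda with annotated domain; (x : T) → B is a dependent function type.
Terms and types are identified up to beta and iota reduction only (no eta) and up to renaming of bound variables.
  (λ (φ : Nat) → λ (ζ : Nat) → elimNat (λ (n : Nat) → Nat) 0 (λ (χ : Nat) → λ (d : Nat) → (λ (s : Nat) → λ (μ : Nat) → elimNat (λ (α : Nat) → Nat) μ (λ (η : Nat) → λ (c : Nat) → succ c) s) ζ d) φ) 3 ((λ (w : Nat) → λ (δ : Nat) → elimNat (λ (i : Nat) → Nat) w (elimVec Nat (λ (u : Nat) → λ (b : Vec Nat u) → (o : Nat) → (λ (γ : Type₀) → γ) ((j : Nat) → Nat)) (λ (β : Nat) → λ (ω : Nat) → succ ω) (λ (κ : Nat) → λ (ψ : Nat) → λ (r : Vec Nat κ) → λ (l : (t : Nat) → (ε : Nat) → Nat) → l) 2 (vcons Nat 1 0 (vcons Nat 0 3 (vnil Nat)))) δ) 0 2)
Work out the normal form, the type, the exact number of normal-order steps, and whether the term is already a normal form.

resulting normal form:
  6
the term's type:
  Nat
steps to reach normal form (normal order): 132
started in normal form: no
first contracted redex: a beta-redex


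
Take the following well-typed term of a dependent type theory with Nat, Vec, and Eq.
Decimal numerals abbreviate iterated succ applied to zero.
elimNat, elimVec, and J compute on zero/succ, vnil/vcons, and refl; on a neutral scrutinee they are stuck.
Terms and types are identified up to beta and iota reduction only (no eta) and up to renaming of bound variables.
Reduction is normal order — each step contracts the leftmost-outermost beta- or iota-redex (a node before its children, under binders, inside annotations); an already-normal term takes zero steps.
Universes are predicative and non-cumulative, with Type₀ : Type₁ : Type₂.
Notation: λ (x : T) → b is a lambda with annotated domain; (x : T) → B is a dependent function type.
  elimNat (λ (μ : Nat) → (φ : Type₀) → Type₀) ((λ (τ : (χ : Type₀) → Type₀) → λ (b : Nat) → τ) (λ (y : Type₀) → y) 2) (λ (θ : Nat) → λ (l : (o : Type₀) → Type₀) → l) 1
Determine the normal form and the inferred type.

normal form:
  λ (μ : Type₀) → μ
type:
  (μ : Type₀) → Type₀


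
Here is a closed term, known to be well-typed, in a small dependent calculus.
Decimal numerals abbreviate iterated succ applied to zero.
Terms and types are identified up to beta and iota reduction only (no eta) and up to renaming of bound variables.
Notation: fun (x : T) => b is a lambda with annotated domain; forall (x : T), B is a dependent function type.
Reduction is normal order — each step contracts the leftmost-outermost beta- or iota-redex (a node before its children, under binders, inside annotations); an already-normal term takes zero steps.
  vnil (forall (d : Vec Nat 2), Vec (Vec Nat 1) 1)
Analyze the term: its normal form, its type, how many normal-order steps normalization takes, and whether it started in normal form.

reduced normal form:
  vnil (forall (d : Vec Nat 2), Vec (Vec Nat 1) 1)
the term's type:
  Vec (forall (d : Vec Nat 2), Vec (Vec Nat 1) 1) 0
normal-order step count: 0
already normal: yes


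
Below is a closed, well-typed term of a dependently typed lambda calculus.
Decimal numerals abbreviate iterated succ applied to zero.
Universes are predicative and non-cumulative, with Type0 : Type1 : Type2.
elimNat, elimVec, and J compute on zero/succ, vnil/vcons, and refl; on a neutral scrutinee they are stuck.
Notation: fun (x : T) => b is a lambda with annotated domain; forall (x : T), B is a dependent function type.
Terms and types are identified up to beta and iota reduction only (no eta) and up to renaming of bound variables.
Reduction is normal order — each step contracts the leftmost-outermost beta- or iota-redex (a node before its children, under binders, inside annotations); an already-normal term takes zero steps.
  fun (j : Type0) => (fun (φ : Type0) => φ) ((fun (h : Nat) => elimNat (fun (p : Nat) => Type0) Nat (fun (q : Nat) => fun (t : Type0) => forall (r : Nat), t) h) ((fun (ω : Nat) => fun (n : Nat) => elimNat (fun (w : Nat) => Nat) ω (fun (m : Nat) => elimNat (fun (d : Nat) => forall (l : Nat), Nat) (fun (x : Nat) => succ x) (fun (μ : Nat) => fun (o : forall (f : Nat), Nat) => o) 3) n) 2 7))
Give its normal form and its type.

reduced normal form:
  fun (j : Type0) => forall (φ : Nat), forall (h : Nat), forall (p : Nat), forall (q : Nat), forall (t : Nat), forall (r : Nat), forall (ω : Nat), forall (n : Nat), forall (w : Nat), Nat
inferred type:
  forall (j : Type0), Type0
observation: the term reaches its normal form after 124 normal-order steps.


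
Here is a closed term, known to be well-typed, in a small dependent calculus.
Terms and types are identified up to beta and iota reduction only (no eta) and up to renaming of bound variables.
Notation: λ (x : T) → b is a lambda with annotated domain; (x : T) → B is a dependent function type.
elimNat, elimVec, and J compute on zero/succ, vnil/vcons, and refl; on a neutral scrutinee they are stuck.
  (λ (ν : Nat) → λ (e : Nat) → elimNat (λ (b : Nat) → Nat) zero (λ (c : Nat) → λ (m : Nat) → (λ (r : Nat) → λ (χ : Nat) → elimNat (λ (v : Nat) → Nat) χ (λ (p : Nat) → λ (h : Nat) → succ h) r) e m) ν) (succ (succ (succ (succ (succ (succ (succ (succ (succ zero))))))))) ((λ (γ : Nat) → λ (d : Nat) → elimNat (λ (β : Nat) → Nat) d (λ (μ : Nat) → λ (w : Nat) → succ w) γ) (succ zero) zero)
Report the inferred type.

type:
  Nat


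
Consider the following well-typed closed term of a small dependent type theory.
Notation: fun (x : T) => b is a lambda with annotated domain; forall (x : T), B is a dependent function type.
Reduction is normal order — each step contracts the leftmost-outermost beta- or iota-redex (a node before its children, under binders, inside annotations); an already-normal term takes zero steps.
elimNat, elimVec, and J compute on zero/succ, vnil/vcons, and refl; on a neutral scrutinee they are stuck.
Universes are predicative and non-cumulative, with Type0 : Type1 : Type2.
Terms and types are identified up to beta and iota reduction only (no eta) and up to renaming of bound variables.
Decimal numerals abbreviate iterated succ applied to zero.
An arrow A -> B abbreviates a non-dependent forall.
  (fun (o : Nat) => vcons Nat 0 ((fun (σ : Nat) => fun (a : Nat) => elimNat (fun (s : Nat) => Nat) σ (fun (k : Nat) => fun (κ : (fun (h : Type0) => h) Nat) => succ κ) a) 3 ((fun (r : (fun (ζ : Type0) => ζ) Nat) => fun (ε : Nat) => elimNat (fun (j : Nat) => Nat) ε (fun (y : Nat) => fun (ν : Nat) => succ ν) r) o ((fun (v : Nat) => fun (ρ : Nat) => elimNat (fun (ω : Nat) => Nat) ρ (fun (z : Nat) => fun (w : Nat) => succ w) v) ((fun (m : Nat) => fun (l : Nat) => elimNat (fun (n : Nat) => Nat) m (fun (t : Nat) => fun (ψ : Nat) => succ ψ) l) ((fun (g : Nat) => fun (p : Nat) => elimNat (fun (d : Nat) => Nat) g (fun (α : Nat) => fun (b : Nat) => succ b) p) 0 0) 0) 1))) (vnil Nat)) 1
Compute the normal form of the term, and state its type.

resulting normal form:
  vcons Nat 0 5 (vnil Nat)
inferred type:
  Vec Nat 1
observation: the term reaches its normal form after 26 normal-order steps.


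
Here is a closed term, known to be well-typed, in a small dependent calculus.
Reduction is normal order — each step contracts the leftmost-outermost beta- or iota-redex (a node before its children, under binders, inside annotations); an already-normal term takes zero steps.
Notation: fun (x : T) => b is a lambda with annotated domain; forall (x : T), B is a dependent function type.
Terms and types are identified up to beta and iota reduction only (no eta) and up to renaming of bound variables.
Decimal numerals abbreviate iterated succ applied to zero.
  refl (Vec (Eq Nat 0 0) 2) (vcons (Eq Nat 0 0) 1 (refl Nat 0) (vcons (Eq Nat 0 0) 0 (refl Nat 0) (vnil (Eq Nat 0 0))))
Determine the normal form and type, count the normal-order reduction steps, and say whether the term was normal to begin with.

resulting normal form:
  refl (Vec (Eq Nat 0 0) 2) (vcons (Eq Nat 0 0) 1 (refl Nat 0) (vcons (Eq Nat 0 0) 0 (refl Nat 0) (vnil (Eq Nat 0 0))))
the term's type:
  Eq (Vec (Eq Nat 0 0) 2) (vcons (Eq Nat 0 0) 1 (refl Nat 0) (vcons (Eq Nat 0 0) 0 (refl Nat 0) (vnil (Eq Nat 0 0)))) (vcons (Eq Nat 0 0) 1 (refl Nat 0) (vcons (Eq Nat 0 0) 0 (refl Nat 0) (vnil (Eq Nat 0 0))))
reduction steps (normal order): 0
term was already normal: yes


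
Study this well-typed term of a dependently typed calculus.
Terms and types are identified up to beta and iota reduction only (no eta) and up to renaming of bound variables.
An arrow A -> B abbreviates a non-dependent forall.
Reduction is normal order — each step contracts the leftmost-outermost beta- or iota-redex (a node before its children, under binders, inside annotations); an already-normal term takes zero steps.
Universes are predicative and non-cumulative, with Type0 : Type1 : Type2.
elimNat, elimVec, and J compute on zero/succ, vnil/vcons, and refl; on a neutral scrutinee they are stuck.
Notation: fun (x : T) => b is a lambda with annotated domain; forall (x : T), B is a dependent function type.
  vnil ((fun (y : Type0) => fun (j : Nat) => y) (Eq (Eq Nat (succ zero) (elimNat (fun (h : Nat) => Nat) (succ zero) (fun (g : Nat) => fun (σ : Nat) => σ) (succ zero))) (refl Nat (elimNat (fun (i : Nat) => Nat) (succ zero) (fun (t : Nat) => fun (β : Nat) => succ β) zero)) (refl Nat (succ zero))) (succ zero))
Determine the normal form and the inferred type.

reduced normal form:
  vnil (Eq (Eq Nat (succ zero) (succ zero)) (refl Nat (succ zero)) (refl Nat (succ zero)))
inferred type:
  Vec (Eq (Eq Nat (succ zero) (succ zero)) (refl Nat (succ zero)) (refl Nat (succ zero))) zero
observation: contracting a beta-redex first, the term normalizes in 7 steps.


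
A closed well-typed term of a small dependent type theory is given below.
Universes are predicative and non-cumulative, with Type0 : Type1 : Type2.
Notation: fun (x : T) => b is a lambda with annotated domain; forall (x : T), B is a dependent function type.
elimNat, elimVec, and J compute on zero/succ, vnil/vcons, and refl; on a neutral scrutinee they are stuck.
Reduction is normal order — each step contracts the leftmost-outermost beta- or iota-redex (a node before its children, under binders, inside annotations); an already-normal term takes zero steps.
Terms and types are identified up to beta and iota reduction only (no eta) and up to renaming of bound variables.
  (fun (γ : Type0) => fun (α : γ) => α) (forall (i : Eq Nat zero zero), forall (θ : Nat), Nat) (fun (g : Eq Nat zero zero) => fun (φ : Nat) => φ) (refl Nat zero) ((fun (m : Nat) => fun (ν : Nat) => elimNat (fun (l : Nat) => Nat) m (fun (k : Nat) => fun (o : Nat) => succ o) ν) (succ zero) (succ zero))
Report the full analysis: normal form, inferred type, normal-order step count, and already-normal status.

reduced normal form:
  succ (succ zero)
the term's type:
  Nat
steps to reach normal form (normal order): 10
already normal: no
first redex: a beta-redex


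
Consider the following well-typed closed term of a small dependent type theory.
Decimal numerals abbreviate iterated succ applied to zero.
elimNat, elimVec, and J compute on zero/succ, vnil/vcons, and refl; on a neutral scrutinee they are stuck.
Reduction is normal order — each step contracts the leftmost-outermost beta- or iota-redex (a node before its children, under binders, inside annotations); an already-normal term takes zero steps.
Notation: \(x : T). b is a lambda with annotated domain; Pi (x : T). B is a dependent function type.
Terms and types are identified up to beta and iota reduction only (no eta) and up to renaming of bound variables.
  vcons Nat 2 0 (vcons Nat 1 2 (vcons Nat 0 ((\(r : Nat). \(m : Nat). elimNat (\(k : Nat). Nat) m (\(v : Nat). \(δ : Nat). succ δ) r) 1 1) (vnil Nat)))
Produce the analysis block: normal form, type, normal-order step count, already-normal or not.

normal form:
  vcons Nat 2 0 (vcons Nat 1 2 (vcons Nat 0 2 (vnil Nat)))
type:
  Vec Nat 3
steps to reach normal form (normal order): 6
already normal: no
first redex: a beta-redex


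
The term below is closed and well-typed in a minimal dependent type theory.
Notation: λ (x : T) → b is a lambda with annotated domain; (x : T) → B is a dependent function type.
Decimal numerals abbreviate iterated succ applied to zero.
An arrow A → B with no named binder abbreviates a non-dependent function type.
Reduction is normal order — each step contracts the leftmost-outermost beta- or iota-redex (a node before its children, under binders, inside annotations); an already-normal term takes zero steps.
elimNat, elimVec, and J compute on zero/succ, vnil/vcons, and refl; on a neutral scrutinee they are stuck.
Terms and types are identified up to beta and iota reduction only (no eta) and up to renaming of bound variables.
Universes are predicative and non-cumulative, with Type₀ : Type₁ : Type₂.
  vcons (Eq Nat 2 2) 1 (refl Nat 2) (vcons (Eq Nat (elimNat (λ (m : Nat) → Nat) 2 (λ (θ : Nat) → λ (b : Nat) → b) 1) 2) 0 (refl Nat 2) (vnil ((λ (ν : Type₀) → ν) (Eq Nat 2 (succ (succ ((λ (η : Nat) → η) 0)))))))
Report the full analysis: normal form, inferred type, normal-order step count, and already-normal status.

normal form:
  vcons (Eq Nat 2 2) 1 (refl Nat 2) (vcons (Eq Nat 2 2) 0 (refl Nat 2) (vnil (Eq Nat 2 2)))
inferred type:
  Vec (Eq Nat 2 2) 2
reduction steps (normal order): 6
term was already normal: no
first contracted redex: an elimNat iota-redex


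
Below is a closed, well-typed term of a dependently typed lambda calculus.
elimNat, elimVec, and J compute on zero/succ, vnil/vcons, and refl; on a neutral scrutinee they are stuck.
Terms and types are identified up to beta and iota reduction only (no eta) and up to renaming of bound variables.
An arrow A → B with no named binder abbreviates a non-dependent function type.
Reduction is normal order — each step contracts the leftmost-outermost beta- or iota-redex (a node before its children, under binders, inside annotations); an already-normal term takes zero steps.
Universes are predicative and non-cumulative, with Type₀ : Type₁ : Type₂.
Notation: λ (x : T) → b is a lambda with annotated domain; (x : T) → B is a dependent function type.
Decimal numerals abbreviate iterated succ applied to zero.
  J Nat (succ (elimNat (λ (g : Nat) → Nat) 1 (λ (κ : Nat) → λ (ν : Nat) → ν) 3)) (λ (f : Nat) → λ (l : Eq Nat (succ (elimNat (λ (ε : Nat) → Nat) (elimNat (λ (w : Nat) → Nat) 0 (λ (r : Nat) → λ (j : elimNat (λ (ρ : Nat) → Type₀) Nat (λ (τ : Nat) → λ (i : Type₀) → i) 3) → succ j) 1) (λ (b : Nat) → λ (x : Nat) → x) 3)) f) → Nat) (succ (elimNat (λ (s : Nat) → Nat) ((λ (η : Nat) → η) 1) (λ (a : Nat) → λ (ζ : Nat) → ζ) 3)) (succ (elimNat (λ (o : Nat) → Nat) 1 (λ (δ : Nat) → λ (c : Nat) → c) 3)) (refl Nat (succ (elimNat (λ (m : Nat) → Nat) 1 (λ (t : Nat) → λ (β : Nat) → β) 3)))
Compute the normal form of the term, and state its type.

resulting normal form:
  2
the term's type:
  Nat


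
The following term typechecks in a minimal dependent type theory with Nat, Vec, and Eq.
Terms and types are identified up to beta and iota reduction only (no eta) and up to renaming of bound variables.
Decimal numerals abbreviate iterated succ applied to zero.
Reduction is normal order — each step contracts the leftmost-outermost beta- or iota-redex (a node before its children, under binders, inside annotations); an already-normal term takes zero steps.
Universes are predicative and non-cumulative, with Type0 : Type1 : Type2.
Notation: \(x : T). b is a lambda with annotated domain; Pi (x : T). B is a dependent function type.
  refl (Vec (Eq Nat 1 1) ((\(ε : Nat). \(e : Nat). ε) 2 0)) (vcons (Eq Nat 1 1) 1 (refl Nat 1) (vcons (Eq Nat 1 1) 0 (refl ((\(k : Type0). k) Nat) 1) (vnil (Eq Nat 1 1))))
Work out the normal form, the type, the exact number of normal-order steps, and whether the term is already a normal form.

normal form:
  refl (Vec (Eq Nat 1 1) 2) (vcons (Eq Nat 1 1) 1 (refl Nat 1) (vcons (Eq Nat 1 1) 0 (refl Nat 1) (vnil (Eq Nat 1 1))))
inferred type:
  Eq (Vec (Eq Nat 1 1) 2) (vcons (Eq Nat 1 1) 1 (refl Nat 1) (vcons (Eq Nat 1 1) 0 (refl Nat 1) (vnil (Eq Nat 1 1)))) (vcons (Eq Nat 1 1) 1 (refl Nat 1) (vcons (Eq Nat 1 1) 0 (refl Nat 1) (vnil (Eq Nat 1 1))))
steps to reach normal form (normal order): 3
already normal: no
first redex: a beta-redex


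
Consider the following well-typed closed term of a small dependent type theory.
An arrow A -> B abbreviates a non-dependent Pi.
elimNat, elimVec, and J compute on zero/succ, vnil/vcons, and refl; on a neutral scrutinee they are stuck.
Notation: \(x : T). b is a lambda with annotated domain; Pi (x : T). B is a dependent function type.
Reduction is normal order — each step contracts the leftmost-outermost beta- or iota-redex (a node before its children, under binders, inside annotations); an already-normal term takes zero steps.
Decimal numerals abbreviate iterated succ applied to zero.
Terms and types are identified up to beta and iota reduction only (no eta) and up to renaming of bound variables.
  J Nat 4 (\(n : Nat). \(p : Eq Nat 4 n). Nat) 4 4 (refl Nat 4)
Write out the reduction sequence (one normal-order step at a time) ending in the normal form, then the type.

reduction (normal order):
  J Nat 4 (\(n : Nat). \(p : Eq Nat 4 n). Nat) 4 4 (refl Nat 4)
  ~> 4
the term's type:
  Nat


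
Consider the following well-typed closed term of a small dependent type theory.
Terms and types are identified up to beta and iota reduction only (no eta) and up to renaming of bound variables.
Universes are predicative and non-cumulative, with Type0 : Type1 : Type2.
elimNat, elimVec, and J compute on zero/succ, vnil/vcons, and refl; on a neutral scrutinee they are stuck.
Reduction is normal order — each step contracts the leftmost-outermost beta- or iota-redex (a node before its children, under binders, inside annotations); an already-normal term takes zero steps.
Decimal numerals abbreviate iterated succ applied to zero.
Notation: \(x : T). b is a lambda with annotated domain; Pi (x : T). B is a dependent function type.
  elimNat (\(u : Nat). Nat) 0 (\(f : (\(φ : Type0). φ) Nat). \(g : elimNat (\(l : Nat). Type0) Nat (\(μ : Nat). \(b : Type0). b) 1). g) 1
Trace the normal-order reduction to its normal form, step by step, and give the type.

normal-order reduction sequence:
  elimNat (\(u : Nat). Nat) 0 (\(f : (\(φ : Type0). φ) Nat). \(g : elimNat (\(l : Nat). Type0) Nat (\(μ : Nat). \(b : Type0). b) 1). g) 1
  ~> (\(u : (\(f : Type0). f) Nat). \(φ : elimNat (\(g : Nat). Type0) Nat (\(l : Nat). \(μ : Type0). μ) 1). φ) 0 (elimNat (\(b : Nat). Nat) 0 (\(ρ : (\(q : Type0). q) Nat). \(y : elimNat (\(η : Nat). Type0) Nat (\(s : Nat). \(v : Type0). v) 1). y) 0)
  ~> (\(u : elimNat (\(f : Nat). Type0) Nat (\(φ : Nat). \(g : Type0). g) 1). u) (elimNat (\(l : Nat). Nat) 0 (\(μ : (\(b : Type0). b) Nat). \(ρ : elimNat (\(q : Nat). Type0) Nat (\(y : Nat). \(η : Type0). η) 1). ρ) 0)
  ~> elimNat (\(u : Nat). Nat) 0 (\(f : (\(φ : Type0). φ) Nat). \(g : elimNat (\(l : Nat). Type0) Nat (\(μ : Nat). \(b : Type0). b) 1). g) 0
  ~> 0
the term's type:
  Nat


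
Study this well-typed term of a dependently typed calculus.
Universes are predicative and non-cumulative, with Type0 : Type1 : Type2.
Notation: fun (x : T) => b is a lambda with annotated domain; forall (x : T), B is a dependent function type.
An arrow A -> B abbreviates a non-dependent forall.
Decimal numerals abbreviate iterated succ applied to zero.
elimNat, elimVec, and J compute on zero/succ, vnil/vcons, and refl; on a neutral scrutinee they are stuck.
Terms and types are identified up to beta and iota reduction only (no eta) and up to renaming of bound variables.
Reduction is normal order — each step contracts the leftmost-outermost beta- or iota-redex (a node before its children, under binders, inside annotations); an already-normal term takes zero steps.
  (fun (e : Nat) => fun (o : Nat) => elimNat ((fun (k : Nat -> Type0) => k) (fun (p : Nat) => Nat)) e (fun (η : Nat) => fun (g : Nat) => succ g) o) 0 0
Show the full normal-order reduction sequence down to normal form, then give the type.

normal-order reduction sequence:
  (fun (e : Nat) => fun (o : Nat) => elimNat ((fun (k : Nat -> Type0) => k) (fun (p : Nat) => Nat)) e (fun (η : Nat) => fun (g : Nat) => succ g) o) 0 0
  ~> (fun (e : Nat) => elimNat ((fun (o : Nat -> Type0) => o) (fun (k : Nat) => Nat)) 0 (fun (p : Nat) => fun (η : Nat) => succ η) e) 0
  ~> elimNat ((fun (e : Nat -> Type0) => e) (fun (o : Nat) => Nat)) 0 (fun (k : Nat) => fun (p : Nat) => succ p) 0
  ~> 0
type:
  Nat


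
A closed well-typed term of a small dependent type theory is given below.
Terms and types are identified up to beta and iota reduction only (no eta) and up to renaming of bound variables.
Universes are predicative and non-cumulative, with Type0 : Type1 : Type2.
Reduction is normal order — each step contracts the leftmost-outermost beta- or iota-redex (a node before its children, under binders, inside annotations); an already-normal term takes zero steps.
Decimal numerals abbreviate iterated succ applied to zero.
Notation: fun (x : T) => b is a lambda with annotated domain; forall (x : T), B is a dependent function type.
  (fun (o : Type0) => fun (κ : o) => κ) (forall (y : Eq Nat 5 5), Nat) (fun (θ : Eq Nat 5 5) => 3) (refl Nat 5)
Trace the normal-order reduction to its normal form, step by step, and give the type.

normal-order reduction sequence:
  (fun (o : Type0) => fun (κ : o) => κ) (forall (y : Eq Nat 5 5), Nat) (fun (θ : Eq Nat 5 5) => 3) (refl Nat 5)
  ~> (fun (o : forall (κ : Eq Nat 5 5), Nat) => o) (fun (y : Eq Nat 5 5) => 3) (refl Nat 5)
  ~> (fun (o : Eq Nat 5 5) => 3) (refl Nat 5)
  ~> 3
inferred type:
  Nat


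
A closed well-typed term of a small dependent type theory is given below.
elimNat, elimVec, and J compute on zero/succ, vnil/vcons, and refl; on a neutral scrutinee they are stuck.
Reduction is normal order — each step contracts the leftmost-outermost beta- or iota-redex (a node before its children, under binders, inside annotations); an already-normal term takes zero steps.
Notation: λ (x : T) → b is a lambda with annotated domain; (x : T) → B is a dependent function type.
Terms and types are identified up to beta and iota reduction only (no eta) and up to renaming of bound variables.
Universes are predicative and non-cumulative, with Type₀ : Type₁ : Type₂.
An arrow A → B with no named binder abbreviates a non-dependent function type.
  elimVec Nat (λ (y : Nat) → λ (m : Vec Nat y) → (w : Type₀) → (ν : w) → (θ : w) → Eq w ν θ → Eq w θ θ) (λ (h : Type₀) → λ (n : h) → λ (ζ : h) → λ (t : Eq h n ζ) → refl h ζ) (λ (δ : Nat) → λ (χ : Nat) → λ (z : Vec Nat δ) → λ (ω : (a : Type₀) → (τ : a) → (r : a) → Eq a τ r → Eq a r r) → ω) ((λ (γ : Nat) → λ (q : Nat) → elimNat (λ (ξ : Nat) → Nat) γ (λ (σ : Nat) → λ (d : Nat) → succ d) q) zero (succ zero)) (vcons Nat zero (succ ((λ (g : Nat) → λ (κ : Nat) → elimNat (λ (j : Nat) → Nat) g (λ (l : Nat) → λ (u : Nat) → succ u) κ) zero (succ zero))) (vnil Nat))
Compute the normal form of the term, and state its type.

resulting normal form:
  λ (y : Type₀) → λ (m : y) → λ (w : y) → λ (ν : Eq y m w) → refl y w
the term's type:
  (y : Type₀) → (m : y) → (w : y) → Eq y m w → Eq y w w


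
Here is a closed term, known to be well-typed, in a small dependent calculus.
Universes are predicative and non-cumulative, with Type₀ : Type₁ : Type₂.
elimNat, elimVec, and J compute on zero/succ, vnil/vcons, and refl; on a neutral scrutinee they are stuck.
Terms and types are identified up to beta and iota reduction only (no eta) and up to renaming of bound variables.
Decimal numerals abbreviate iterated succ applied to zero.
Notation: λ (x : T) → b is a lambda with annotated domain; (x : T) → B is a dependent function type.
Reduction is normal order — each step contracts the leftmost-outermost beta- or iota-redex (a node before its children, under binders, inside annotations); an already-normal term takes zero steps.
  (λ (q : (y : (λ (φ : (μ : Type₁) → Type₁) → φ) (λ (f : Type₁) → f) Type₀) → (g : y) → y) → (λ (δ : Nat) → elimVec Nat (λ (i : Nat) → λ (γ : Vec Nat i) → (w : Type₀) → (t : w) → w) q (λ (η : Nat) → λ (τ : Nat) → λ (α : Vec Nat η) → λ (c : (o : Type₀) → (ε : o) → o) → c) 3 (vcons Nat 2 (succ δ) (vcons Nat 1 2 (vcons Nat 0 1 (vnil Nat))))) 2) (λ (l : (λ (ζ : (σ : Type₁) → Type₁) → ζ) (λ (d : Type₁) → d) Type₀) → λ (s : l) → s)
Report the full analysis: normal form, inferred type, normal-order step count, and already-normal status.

reduced normal form:
  λ (q : Type₀) → λ (y : q) → y
inferred type:
  (q : Type₀) → (y : q) → q
reduction steps (normal order): 20
started in normal form: no
first contracted redex: a beta-redex


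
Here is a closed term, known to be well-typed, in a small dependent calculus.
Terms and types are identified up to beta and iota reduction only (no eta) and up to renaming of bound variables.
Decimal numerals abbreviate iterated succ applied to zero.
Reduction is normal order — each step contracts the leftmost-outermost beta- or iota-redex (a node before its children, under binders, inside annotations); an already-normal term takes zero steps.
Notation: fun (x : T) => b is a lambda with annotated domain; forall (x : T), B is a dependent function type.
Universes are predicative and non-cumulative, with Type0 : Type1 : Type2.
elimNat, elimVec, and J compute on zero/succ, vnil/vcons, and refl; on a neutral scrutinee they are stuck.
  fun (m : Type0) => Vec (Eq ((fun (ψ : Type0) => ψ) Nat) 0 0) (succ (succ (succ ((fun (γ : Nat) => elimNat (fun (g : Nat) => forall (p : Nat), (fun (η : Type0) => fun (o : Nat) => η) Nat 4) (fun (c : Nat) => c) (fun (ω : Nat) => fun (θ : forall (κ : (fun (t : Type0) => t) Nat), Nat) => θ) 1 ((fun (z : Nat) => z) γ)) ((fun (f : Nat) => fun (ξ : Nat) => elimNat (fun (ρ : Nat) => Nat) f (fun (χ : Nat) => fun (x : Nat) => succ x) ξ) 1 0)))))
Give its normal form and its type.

resulting normal form:
  fun (m : Type0) => Vec (Eq Nat 0 0) 4
the term's type:
  forall (m : Type0), Type0
observation: normalization takes exactly 11 steps under the normal-order strategy.


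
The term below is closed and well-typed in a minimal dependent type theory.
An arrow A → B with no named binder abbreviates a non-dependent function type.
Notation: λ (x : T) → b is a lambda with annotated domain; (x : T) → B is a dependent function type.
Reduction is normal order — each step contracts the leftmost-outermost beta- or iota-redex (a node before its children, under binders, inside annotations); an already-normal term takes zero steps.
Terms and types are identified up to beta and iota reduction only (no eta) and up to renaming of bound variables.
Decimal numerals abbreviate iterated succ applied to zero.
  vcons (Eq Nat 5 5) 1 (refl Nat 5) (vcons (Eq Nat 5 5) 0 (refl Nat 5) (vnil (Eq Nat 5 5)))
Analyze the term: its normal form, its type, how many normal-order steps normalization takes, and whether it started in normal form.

resulting normal form:
  vcons (Eq Nat 5 5) 1 (refl Nat 5) (vcons (Eq Nat 5 5) 0 (refl Nat 5) (vnil (Eq Nat 5 5)))
inferred type:
  Vec (Eq Nat 5 5) 2
reduction steps (normal order): 0
term was already normal: yes
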